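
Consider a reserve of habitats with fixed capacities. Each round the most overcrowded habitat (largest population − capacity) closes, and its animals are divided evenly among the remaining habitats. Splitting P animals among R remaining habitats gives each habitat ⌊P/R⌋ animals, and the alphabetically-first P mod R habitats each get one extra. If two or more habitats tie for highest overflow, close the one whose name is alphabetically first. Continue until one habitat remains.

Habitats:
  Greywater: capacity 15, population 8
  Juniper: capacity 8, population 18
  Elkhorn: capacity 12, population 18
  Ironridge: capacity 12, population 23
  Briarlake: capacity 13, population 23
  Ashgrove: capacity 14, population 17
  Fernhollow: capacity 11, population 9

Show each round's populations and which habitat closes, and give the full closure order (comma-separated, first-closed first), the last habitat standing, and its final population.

Closure order: Ironridge, Briarlake, Juniper, Elkhorn, Ashgrove, Fernhollow
Last habitat: Greywater with 116 animals

Round 1: Ashgrove=17 Briarlake=23 Elkhorn=18 Fernhollow=9 Greywater=8 Ironridge=23 Juniper=18 → close Ironridge (overflow 11)
  23÷6 = 3 each, +1 to first 5
Round 2: Ashgrove=21 Briarlake=27 Elkhorn=22 Fernhollow=13 Greywater=12 Juniper=21 → close Briarlake (overflow 14)
  27÷5 = 5 each, +1 to first 2
Round 3: Ashgrove=27 Elkhorn=28 Fernhollow=18 Greywater=17 Juniper=26 → close Juniper (overflow 18)
  26÷4 = 6 each, +1 to first 2
Round 4: Ashgrove=34 Elkhorn=35 Fernhollow=24 Greywater=23 → close Elkhorn (overflow 23)
  35÷3 = 11 each, +1 to first 2
Round 5: Ashgrove=46 Fernhollow=36 Greywater=34 → close Ashgrove (overflow 32)
  46÷2 = 23 each, +1 to first 0
Round 6: Fernhollow=59 Greywater=57 → close Fernhollow (overflow 48)
  59÷1 = 59 each, +1 to first 0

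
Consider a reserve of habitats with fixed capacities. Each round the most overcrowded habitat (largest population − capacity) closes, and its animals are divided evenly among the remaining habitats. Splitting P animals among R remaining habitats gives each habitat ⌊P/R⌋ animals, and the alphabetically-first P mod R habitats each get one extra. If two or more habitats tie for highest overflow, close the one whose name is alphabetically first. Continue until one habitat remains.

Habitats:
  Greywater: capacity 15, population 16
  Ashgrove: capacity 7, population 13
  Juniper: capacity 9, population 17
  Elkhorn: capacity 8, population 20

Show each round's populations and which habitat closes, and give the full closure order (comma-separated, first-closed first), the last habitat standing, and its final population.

Closure order: Elkhorn, Juniper, Ashgrove
Last habitat: Greywater with 66 animals

Round 1: Ashgrove=13 Elkhorn=20 Greywater=16 Juniper=17 → close Elkhorn (overflow 12)
  20÷3 = 6 each, +1 to first 2
Round 2: Ashgrove=20 Greywater=23 Juniper=23 → close Juniper (overflow 14)
  23÷2 = 11 each, +1 to first 1
Round 3: Ashgrove=32 Greywater=34 → close Ashgrove (overflow 25)
  32÷1 = 32 each, +1 to first 0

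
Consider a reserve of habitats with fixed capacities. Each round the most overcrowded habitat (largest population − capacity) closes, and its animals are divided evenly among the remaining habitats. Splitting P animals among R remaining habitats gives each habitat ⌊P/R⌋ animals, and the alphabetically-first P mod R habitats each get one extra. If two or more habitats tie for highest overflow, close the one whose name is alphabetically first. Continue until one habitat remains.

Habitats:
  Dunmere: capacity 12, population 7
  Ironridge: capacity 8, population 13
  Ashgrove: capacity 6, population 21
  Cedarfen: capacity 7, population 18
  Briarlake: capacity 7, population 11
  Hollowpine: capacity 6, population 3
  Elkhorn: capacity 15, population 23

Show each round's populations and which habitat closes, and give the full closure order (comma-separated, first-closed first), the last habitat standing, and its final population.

Round 1: Ashgrove=21 Briarlake=11 Cedarfen=18 Dunmere=7 Elkhorn=23 Hollowpine=3 Ironridge=13 → close Ashgrove (overflow 15)
  21÷6 = 3 each, +1 to first 3
Round 2: Briarlake=15 Cedarfen=22 Dunmere=11 Elkhorn=26 Hollowpine=6 Ironridge=16 → close Cedarfen (overflow 15)
  22÷5 = 4 each, +1 to first 2
Round 3: Briarlake=20 Dunmere=16 Elkhorn=30 Hollowpine=10 Ironridge=20 → close Elkhorn (overflow 15)
  30÷4 = 7 each, +1 to first 2
Round 4: Briarlake=28 Dunmere=24 Hollowpine=17 Ironridge=27 → close Briarlake (overflow 21)
  28÷3 = 9 each, +1 to first 1
Round 5: Dunmere=34 Hollowpine=26 Ironridge=36 → close Ironridge (overflow 28)
  36÷2 = 18 each, +1 to first 0
Round 6: Dunmere=52 Hollowpine=44 → close Dunmere (overflow 40)
  52÷1 = 52 each, +1 to first 0

Closure order: Ashgrove, Cedarfen, Elkhorn, Briarlake, Ironridge, Dunmere
Last habitat: Hollowpine with 96 animals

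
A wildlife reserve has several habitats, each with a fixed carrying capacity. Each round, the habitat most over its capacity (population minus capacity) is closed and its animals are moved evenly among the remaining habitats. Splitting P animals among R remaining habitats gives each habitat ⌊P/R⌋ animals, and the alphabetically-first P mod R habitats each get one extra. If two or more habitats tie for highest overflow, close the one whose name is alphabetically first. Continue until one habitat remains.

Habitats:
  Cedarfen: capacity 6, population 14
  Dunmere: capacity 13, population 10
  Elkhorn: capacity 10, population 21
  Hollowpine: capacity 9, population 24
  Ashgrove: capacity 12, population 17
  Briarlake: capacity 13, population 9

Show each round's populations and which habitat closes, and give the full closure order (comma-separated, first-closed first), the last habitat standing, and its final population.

Round 1: Ashgrove=17 Briarlake=9 Cedarfen=14 Dunmere=10 Elkhorn=21 Hollowpine=24 → close Hollowpine (overflow 15)
  24÷5 = 4 each, +1 to first 4
Round 2: Ashgrove=22 Briarlake=14 Cedarfen=19 Dunmere=15 Elkhorn=25 → close Elkhorn (overflow 15)
  25÷4 = 6 each, +1 to first 1
Round 3: Ashgrove=29 Briarlake=20 Cedarfen=25 Dunmere=21 → close Cedarfen (overflow 19)
  25÷3 = 8 each, +1 to first 1
Round 4: Ashgrove=38 Briarlake=28 Dunmere=29 → close Ashgrove (overflow 26)
  38÷2 = 19 each, +1 to first 0
Round 5: Briarlake=47 Dunmere=48 → close Dunmere (overflow 35)
  48÷1 = 48 each, +1 to first 0

Closure order: Hollowpine, Elkhorn, Cedarfen, Ashgrove, Dunmere
Last habitat: Briarlake with 95 animals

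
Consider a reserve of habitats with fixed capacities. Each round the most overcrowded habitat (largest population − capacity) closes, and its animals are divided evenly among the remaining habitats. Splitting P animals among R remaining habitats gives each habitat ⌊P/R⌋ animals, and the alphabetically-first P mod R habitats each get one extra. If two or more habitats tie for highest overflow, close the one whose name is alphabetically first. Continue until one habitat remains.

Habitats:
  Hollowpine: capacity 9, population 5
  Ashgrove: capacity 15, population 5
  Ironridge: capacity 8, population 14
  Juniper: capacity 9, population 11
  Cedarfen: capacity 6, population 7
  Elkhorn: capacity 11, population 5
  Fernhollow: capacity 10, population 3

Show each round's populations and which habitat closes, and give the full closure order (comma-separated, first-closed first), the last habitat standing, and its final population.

Closure order: Ironridge, Cedarfen, Juniper, Hollowpine, Elkhorn, Fernhollow
Last habitat: Ashgrove with 50 animals

Round 1: Ashgrove=5 Cedarfen=7 Elkhorn=5 Fernhollow=3 Hollowpine=5 Ironridge=14 Juniper=11 → close Ironridge (overflow 6)
  14÷6 = 2 each, +1 to first 2
Round 2: Ashgrove=8 Cedarfen=10 Elkhorn=7 Fernhollow=5 Hollowpine=7 Juniper=13 → close Cedarfen (overflow 4)
  10÷5 = 2 each, +1 to first 0
Round 3: Ashgrove=10 Elkhorn=9 Fernhollow=7 Hollowpine=9 Juniper=15 → close Juniper (overflow 6)
  15÷4 = 3 each, +1 to first 3
Round 4: Ashgrove=14 Elkhorn=13 Fernhollow=11 Hollowpine=12 → close Hollowpine (overflow 3)
  12÷3 = 4 each, +1 to first 0
Round 5: Ashgrove=18 Elkhorn=17 Fernhollow=15 → close Elkhorn (overflow 6)
  17÷2 = 8 each, +1 to first 1
Round 6: Ashgrove=27 Fernhollow=23 → close Fernhollow (overflow 13)
  23÷1 = 23 each, +1 to first 0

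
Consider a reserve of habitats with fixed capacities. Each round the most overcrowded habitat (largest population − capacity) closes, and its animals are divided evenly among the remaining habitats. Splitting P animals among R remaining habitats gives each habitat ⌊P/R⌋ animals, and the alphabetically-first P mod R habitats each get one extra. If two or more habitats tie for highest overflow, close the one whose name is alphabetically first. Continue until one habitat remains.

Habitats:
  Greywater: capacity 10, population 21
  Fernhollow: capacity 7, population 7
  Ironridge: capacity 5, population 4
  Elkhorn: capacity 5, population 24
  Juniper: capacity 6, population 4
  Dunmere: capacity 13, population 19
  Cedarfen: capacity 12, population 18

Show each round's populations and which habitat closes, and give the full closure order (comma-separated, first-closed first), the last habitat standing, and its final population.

Round 1: Cedarfen=18 Dunmere=19 Elkhorn=24 Fernhollow=7 Greywater=21 Ironridge=4 Juniper=4 → close Elkhorn (overflow 19)
  24÷6 = 4 each, +1 to first 0
Round 2: Cedarfen=22 Dunmere=23 Fernhollow=11 Greywater=25 Ironridge=8 Juniper=8 → close Greywater (overflow 15)
  25÷5 = 5 each, +1 to first 0
Round 3: Cedarfen=27 Dunmere=28 Fernhollow=16 Ironridge=13 Juniper=13 → close Cedarfen (overflow 15)
  27÷4 = 6 each, +1 to first 3
Round 4: Dunmere=35 Fernhollow=23 Ironridge=20 Juniper=19 → close Dunmere (overflow 22)
  35÷3 = 11 each, +1 to first 2
Round 5: Fernhollow=35 Ironridge=32 Juniper=30 → close Fernhollow (overflow 28)
  35÷2 = 17 each, +1 to first 1
Round 6: Ironridge=50 Juniper=47 → close Ironridge (overflow 45)
  50÷1 = 50 each, +1 to first 0

Closure order: Elkhorn, Greywater, Cedarfen, Dunmere, Fernhollow, Ironridge
Last habitat: Juniper with 97 animals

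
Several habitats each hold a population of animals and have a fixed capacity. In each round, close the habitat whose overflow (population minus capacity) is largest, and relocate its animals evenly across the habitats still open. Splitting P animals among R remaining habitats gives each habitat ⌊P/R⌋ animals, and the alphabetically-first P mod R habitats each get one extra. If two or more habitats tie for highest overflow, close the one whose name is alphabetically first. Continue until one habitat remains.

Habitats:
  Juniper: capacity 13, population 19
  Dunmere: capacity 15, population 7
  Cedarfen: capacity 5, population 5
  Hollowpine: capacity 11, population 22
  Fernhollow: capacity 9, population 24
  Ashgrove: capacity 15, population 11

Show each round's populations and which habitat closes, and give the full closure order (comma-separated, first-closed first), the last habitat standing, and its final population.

Round 1: Ashgrove=11 Cedarfen=5 Dunmere=7 Fernhollow=24 Hollowpine=22 Juniper=19 → close Fernhollow (overflow 15)
  24÷5 = 4 each, +1 to first 4
Round 2: Ashgrove=16 Cedarfen=10 Dunmere=12 Hollowpine=27 Juniper=23 → close Hollowpine (overflow 16)
  27÷4 = 6 each, +1 to first 3
Round 3: Ashgrove=23 Cedarfen=17 Dunmere=19 Juniper=29 → close Juniper (overflow 16)
  29÷3 = 9 each, +1 to first 2
Round 4: Ashgrove=33 Cedarfen=27 Dunmere=28 → close Cedarfen (overflow 22)
  27÷2 = 13 each, +1 to first 1
Round 5: Ashgrove=47 Dunmere=41 → close Ashgrove (overflow 32)
  47÷1 = 47 each, +1 to first 0

Closure order: Fernhollow, Hollowpine, Juniper, Cedarfen, Ashgrove
Last habitat: Dunmere with 88 animals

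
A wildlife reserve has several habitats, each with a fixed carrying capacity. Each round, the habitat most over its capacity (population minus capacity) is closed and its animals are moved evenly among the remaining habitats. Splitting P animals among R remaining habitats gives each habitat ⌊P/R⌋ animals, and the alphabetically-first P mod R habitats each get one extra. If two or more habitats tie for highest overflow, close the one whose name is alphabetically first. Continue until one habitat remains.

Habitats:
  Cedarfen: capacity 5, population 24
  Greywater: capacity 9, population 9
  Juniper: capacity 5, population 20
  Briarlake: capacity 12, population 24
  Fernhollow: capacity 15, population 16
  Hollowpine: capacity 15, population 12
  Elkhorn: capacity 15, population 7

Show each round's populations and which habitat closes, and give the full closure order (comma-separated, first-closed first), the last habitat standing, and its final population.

Closure order: Cedarfen, Juniper, Briarlake, Fernhollow, Greywater, Hollowpine
Last habitat: Elkhorn with 112 animals

Round 1: Briarlake=24 Cedarfen=24 Elkhorn=7 Fernhollow=16 Greywater=9 Hollowpine=12 Juniper=20 → close Cedarfen (overflow 19)
  24÷6 = 4 each, +1 to first 0
Round 2: Briarlake=28 Elkhorn=11 Fernhollow=20 Greywater=13 Hollowpine=16 Juniper=24 → close Juniper (overflow 19)
  24÷5 = 4 each, +1 to first 4
Round 3: Briarlake=33 Elkhorn=16 Fernhollow=25 Greywater=18 Hollowpine=20 → close Briarlake (overflow 21)
  33÷4 = 8 each, +1 to first 1
Round 4: Elkhorn=25 Fernhollow=33 Greywater=26 Hollowpine=28 → close Fernhollow (overflow 18)
  33÷3 = 11 each, +1 to first 0
Round 5: Elkhorn=36 Greywater=37 Hollowpine=39 → close Greywater (overflow 28)
  37÷2 = 18 each, +1 to first 1
Round 6: Elkhorn=55 Hollowpine=57 → close Hollowpine (overflow 42)
  57÷1 = 57 each, +1 to first 0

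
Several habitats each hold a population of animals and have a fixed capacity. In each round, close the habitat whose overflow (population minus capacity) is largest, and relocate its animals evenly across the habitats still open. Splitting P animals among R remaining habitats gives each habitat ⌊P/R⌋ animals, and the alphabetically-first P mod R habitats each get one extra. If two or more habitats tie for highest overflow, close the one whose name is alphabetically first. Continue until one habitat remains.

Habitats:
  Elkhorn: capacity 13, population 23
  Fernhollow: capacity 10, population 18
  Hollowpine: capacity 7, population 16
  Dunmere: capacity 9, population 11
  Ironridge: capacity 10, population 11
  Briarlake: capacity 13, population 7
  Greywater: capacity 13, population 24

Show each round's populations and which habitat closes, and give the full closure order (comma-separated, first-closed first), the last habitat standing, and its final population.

Round 1: Briarlake=7 Dunmere=11 Elkhorn=23 Fernhollow=18 Greywater=24 Hollowpine=16 Ironridge=11 → close Greywater (overflow 11)
  24÷6 = 4 each, +1 to first 0
Round 2: Briarlake=11 Dunmere=15 Elkhorn=27 Fernhollow=22 Hollowpine=20 Ironridge=15 → close Elkhorn (overflow 14)
  27÷5 = 5 each, +1 to first 2
Round 3: Briarlake=17 Dunmere=21 Fernhollow=27 Hollowpine=25 Ironridge=20 → close Hollowpine (overflow 18)
  25÷4 = 6 each, +1 to first 1
Round 4: Briarlake=24 Dunmere=27 Fernhollow=33 Ironridge=26 → close Fernhollow (overflow 23)
  33÷3 = 11 each, +1 to first 0
Round 5: Briarlake=35 Dunmere=38 Ironridge=37 → close Dunmere (overflow 29)
  38÷2 = 19 each, +1 to first 0
Round 6: Briarlake=54 Ironridge=56 → close Ironridge (overflow 46)
  56÷1 = 56 each, +1 to first 0

Closure order: Greywater, Elkhorn, Hollowpine, Fernhollow, Dunmere, Ironridge
Last habitat: Briarlake with 110 animals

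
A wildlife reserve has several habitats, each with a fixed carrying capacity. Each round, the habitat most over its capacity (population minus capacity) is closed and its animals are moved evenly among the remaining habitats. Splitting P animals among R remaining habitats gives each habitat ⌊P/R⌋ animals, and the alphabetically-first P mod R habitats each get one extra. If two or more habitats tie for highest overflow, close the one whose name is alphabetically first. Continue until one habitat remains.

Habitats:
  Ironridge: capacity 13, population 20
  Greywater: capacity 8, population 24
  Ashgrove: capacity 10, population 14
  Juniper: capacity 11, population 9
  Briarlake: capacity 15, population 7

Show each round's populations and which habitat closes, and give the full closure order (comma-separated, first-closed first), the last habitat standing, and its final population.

Closure order: Greywater, Ironridge, Ashgrove, Juniper
Last habitat: Briarlake with 74 animals

Round 1: Ashgrove=14 Briarlake=7 Greywater=24 Ironridge=20 Juniper=9 → close Greywater (overflow 16)
  24÷4 = 6 each, +1 to first 0
Round 2: Ashgrove=20 Briarlake=13 Ironridge=26 Juniper=15 → close Ironridge (overflow 13)
  26÷3 = 8 each, +1 to first 2
Round 3: Ashgrove=29 Briarlake=22 Juniper=23 → close Ashgrove (overflow 19)
  29÷2 = 14 each, +1 to first 1
Round 4: Briarlake=37 Juniper=37 → close Juniper (overflow 26)
  37÷1 = 37 each, +1 to first 0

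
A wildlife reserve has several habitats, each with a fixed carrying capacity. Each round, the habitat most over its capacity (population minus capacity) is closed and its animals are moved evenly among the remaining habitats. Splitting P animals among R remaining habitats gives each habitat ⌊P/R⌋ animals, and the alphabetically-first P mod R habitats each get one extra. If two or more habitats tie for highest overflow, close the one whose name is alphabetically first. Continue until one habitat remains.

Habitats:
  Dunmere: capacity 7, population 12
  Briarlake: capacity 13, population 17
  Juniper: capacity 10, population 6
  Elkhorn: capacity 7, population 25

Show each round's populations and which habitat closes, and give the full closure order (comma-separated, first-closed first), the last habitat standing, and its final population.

Closure order: Elkhorn, Briarlake, Dunmere
Last habitat: Juniper with 60 animals

Round 1: Briarlake=17 Dunmere=12 Elkhorn=25 Juniper=6 → close Elkhorn (overflow 18)
  25÷3 = 8 each, +1 to first 1
Round 2: Briarlake=26 Dunmere=20 Juniper=14 → close Briarlake (overflow 13)
  26÷2 = 13 each, +1 to first 0
Round 3: Dunmere=33 Juniper=27 → close Dunmere (overflow 26)
  33÷1 = 33 each, +1 to first 0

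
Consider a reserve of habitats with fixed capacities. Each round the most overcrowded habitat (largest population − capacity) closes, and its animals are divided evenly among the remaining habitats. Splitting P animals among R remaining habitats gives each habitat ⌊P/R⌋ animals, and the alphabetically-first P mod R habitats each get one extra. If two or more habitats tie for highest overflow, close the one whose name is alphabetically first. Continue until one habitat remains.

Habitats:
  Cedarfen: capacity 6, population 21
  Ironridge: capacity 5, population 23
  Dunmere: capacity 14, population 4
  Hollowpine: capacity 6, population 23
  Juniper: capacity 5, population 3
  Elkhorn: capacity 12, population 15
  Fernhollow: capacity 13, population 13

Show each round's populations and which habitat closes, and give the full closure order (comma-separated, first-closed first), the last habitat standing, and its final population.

Closure order: Ironridge, Hollowpine, Cedarfen, Elkhorn, Fernhollow, Juniper
Last habitat: Dunmere with 102 animals

Round 1: Cedarfen=21 Dunmere=4 Elkhorn=15 Fernhollow=13 Hollowpine=23 Ironridge=23 Juniper=3 → close Ironridge (overflow 18)
  23÷6 = 3 each, +1 to first 5
Round 2: Cedarfen=25 Dunmere=8 Elkhorn=19 Fernhollow=17 Hollowpine=27 Juniper=6 → close Hollowpine (overflow 21)
  27÷5 = 5 each, +1 to first 2
Round 3: Cedarfen=31 Dunmere=14 Elkhorn=24 Fernhollow=22 Juniper=11 → close Cedarfen (overflow 25)
  31÷4 = 7 each, +1 to first 3
Round 4: Dunmere=22 Elkhorn=32 Fernhollow=30 Juniper=18 → close Elkhorn (overflow 20)
  32÷3 = 10 each, +1 to first 2
Round 5: Dunmere=33 Fernhollow=41 Juniper=28 → close Fernhollow (overflow 28)
  41÷2 = 20 each, +1 to first 1
Round 6: Dunmere=54 Juniper=48 → close Juniper (overflow 43)
  48÷1 = 48 each, +1 to first 0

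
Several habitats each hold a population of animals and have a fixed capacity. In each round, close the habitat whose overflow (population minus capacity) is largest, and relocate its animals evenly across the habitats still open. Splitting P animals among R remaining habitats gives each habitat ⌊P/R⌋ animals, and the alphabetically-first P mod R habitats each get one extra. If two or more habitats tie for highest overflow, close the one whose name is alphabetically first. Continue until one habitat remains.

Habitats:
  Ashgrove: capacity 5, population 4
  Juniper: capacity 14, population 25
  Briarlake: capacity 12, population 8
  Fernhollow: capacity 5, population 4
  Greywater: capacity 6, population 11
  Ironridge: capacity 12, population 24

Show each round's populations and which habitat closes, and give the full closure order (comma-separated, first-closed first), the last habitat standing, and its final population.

Closure order: Ironridge, Juniper, Greywater, Ashgrove, Fernhollow
Last habitat: Briarlake with 76 animals

Round 1: Ashgrove=4 Briarlake=8 Fernhollow=4 Greywater=11 Ironridge=24 Juniper=25 → close Ironridge (overflow 12)
  24÷5 = 4 each, +1 to first 4
Round 2: Ashgrove=9 Briarlake=13 Fernhollow=9 Greywater=16 Juniper=29 → close Juniper (overflow 15)
  29÷4 = 7 each, +1 to first 1
Round 3: Ashgrove=17 Briarlake=20 Fernhollow=16 Greywater=23 → close Greywater (overflow 17)
  23÷3 = 7 each, +1 to first 2
Round 4: Ashgrove=25 Briarlake=28 Fernhollow=23 → close Ashgrove (overflow 20)
  25÷2 = 12 each, +1 to first 1
Round 5: Briarlake=41 Fernhollow=35 → close Fernhollow (overflow 30)
  35÷1 = 35 each, +1 to first 0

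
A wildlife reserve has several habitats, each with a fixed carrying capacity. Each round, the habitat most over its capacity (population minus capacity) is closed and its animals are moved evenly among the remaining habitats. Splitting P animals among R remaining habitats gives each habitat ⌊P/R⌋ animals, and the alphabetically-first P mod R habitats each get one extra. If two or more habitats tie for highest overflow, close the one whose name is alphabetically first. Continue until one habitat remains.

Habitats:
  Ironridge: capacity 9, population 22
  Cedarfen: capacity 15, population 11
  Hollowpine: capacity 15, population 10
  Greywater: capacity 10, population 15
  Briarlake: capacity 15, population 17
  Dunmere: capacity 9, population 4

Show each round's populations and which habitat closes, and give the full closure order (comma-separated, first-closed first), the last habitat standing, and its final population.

Round 1: Briarlake=17 Cedarfen=11 Dunmere=4 Greywater=15 Hollowpine=10 Ironridge=22 → close Ironridge (overflow 13)
  22÷5 = 4 each, +1 to first 2
Round 2: Briarlake=22 Cedarfen=16 Dunmere=8 Greywater=19 Hollowpine=14 → close Greywater (overflow 9)
  19÷4 = 4 each, +1 to first 3
Round 3: Briarlake=27 Cedarfen=21 Dunmere=13 Hollowpine=18 → close Briarlake (overflow 12)
  27÷3 = 9 each, +1 to first 0
Round 4: Cedarfen=30 Dunmere=22 Hollowpine=27 → close Cedarfen (overflow 15)
  30÷2 = 15 each, +1 to first 0
Round 5: Dunmere=37 Hollowpine=42 → close Dunmere (overflow 28)
  37÷1 = 37 each, +1 to first 0

Closure order: Ironridge, Greywater, Briarlake, Cedarfen, Dunmere
Last habitat: Hollowpine with 79 animals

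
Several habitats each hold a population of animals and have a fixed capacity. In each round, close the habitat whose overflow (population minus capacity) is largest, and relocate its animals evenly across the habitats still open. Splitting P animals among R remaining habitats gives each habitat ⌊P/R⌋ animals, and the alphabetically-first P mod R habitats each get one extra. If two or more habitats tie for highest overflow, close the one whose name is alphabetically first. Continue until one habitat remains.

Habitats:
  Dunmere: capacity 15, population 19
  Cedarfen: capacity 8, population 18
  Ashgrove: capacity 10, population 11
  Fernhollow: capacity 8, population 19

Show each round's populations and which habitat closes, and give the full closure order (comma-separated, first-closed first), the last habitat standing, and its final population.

Closure order: Fernhollow, Cedarfen, Dunmere
Last habitat: Ashgrove with 67 animals

Round 1: Ashgrove=11 Cedarfen=18 Dunmere=19 Fernhollow=19 → close Fernhollow (overflow 11)
  19÷3 = 6 each, +1 to first 1
Round 2: Ashgrove=18 Cedarfen=24 Dunmere=25 → close Cedarfen (overflow 16)
  24÷2 = 12 each, +1 to first 0
Round 3: Ashgrove=30 Dunmere=37 → close Dunmere (overflow 22)
  37÷1 = 37 each, +1 to first 0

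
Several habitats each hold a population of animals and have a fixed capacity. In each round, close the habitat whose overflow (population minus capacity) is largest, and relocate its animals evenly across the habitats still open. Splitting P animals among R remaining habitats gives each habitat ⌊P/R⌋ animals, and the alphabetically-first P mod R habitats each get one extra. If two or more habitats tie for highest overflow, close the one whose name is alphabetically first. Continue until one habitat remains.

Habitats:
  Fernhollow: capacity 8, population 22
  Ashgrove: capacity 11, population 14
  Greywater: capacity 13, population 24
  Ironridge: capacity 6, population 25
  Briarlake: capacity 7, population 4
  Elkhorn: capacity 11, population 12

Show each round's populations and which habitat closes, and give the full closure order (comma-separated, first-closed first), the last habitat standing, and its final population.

Closure order: Ironridge, Fernhollow, Greywater, Ashgrove, Elkhorn
Last habitat: Briarlake with 101 animals

Round 1: Ashgrove=14 Briarlake=4 Elkhorn=12 Fernhollow=22 Greywater=24 Ironridge=25 → close Ironridge (overflow 19)
  25÷5 = 5 each, +1 to first 0
Round 2: Ashgrove=19 Briarlake=9 Elkhorn=17 Fernhollow=27 Greywater=29 → close Fernhollow (overflow 19)
  27÷4 = 6 each, +1 to first 3
Round 3: Ashgrove=26 Briarlake=16 Elkhorn=24 Greywater=35 → close Greywater (overflow 22)
  35÷3 = 11 each, +1 to first 2
Round 4: Ashgrove=38 Briarlake=28 Elkhorn=35 → close Ashgrove (overflow 27)
  38÷2 = 19 each, +1 to first 0
Round 5: Briarlake=47 Elkhorn=54 → close Elkhorn (overflow 43)
  54÷1 = 54 each, +1 to first 0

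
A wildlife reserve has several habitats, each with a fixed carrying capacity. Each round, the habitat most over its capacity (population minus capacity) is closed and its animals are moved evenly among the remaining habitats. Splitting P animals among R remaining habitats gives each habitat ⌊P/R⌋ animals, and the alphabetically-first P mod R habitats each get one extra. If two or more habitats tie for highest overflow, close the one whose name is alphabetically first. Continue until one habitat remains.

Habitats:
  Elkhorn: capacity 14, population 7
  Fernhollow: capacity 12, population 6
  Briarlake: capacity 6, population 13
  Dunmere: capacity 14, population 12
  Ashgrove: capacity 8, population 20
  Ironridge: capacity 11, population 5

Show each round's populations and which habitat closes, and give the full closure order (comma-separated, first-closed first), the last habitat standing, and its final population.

Closure order: Ashgrove, Briarlake, Dunmere, Fernhollow, Elkhorn
Last habitat: Ironridge with 63 animals

Round 1: Ashgrove=20 Briarlake=13 Dunmere=12 Elkhorn=7 Fernhollow=6 Ironridge=5 → close Ashgrove (overflow 12)
  20÷5 = 4 each, +1 to first 0
Round 2: Briarlake=17 Dunmere=16 Elkhorn=11 Fernhollow=10 Ironridge=9 → close Briarlake (overflow 11)
  17÷4 = 4 each, +1 to first 1
Round 3: Dunmere=21 Elkhorn=15 Fernhollow=14 Ironridge=13 → close Dunmere (overflow 7)
  21÷3 = 7 each, +1 to first 0
Round 4: Elkhorn=22 Fernhollow=21 Ironridge=20 → close Fernhollow (overflow 9)
  21÷2 = 10 each, +1 to first 1
Round 5: Elkhorn=33 Ironridge=30 → close Elkhorn (overflow 19)
  33÷1 = 33 each, +1 to first 0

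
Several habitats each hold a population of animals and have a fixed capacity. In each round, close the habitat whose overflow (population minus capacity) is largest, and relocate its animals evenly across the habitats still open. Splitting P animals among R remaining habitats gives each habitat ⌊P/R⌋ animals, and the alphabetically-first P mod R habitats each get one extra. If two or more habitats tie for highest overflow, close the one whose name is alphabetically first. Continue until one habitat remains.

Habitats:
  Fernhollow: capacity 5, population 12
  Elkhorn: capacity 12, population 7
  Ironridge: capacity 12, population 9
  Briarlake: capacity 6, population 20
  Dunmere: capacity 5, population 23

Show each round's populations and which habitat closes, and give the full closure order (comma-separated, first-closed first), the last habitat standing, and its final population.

Closure order: Dunmere, Briarlake, Fernhollow, Elkhorn
Last habitat: Ironridge with 71 animals

Round 1: Briarlake=20 Dunmere=23 Elkhorn=7 Fernhollow=12 Ironridge=9 → close Dunmere (overflow 18)
  23÷4 = 5 each, +1 to first 3
Round 2: Briarlake=26 Elkhorn=13 Fernhollow=18 Ironridge=14 → close Briarlake (overflow 20)
  26÷3 = 8 each, +1 to first 2
Round 3: Elkhorn=22 Fernhollow=27 Ironridge=22 → close Fernhollow (overflow 22)
  27÷2 = 13 each, +1 to first 1
Round 4: Elkhorn=36 Ironridge=35 → close Elkhorn (overflow 24)
  36÷1 = 36 each, +1 to first 0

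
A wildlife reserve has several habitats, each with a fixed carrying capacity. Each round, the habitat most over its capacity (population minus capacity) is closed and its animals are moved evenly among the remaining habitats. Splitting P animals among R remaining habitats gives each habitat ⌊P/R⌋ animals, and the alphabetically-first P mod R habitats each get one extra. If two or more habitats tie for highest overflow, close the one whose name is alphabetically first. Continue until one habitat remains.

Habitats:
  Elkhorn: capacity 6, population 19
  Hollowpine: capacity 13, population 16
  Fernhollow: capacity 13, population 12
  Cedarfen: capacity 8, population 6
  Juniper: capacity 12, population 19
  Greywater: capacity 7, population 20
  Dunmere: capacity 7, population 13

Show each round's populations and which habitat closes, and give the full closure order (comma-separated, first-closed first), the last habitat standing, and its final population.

Closure order: Elkhorn, Greywater, Dunmere, Juniper, Hollowpine, Cedarfen
Last habitat: Fernhollow with 105 animals

Round 1: Cedarfen=6 Dunmere=13 Elkhorn=19 Fernhollow=12 Greywater=20 Hollowpine=16 Juniper=19 → close Elkhorn (overflow 13)
  19÷6 = 3 each, +1 to first 1
Round 2: Cedarfen=10 Dunmere=16 Fernhollow=15 Greywater=23 Hollowpine=19 Juniper=22 → close Greywater (overflow 16)
  23÷5 = 4 each, +1 to first 3
Round 3: Cedarfen=15 Dunmere=21 Fernhollow=20 Hollowpine=23 Juniper=26 → close Dunmere (overflow 14)
  21÷4 = 5 each, +1 to first 1
Round 4: Cedarfen=21 Fernhollow=25 Hollowpine=28 Juniper=31 → close Juniper (overflow 19)
  31÷3 = 10 each, +1 to first 1
Round 5: Cedarfen=32 Fernhollow=35 Hollowpine=38 → close Hollowpine (overflow 25)
  38÷2 = 19 each, +1 to first 0
Round 6: Cedarfen=51 Fernhollow=54 → close Cedarfen (overflow 43)
  51÷1 = 51 each, +1 to first 0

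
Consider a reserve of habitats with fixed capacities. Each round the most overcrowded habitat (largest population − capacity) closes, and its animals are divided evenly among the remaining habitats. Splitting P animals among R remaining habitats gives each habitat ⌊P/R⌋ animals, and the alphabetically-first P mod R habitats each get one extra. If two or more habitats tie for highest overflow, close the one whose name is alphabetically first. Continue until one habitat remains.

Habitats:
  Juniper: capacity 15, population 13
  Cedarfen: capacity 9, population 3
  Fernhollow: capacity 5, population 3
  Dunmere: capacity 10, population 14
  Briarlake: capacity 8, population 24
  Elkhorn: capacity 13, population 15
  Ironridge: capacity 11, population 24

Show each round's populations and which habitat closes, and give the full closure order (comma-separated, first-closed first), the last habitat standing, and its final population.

Closure order: Briarlake, Ironridge, Dunmere, Elkhorn, Fernhollow, Juniper
Last habitat: Cedarfen with 96 animals

Round 1: Briarlake=24 Cedarfen=3 Dunmere=14 Elkhorn=15 Fernhollow=3 Ironridge=24 Juniper=13 → close Briarlake (overflow 16)
  24÷6 = 4 each, +1 to first 0
Round 2: Cedarfen=7 Dunmere=18 Elkhorn=19 Fernhollow=7 Ironridge=28 Juniper=17 → close Ironridge (overflow 17)
  28÷5 = 5 each, +1 to first 3
Round 3: Cedarfen=13 Dunmere=24 Elkhorn=25 Fernhollow=12 Juniper=22 → close Dunmere (overflow 14)
  24÷4 = 6 each, +1 to first 0
Round 4: Cedarfen=19 Elkhorn=31 Fernhollow=18 Juniper=28 → close Elkhorn (overflow 18)
  31÷3 = 10 each, +1 to first 1
Round 5: Cedarfen=30 Fernhollow=28 Juniper=38 → close Fernhollow (overflow 23)
  28÷2 = 14 each, +1 to first 0
Round 6: Cedarfen=44 Juniper=52 → close Juniper (overflow 37)
  52÷1 = 52 each, +1 to first 0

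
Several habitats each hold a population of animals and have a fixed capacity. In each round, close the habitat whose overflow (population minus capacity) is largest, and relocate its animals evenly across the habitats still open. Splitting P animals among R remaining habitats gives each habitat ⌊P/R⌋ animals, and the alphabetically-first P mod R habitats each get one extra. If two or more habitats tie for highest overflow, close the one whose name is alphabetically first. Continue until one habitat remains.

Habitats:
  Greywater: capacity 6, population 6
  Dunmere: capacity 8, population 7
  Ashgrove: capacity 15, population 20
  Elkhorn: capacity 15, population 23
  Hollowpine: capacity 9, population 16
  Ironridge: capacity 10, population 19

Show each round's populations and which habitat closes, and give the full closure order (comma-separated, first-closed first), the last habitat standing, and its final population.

Round 1: Ashgrove=20 Dunmere=7 Elkhorn=23 Greywater=6 Hollowpine=16 Ironridge=19 → close Ironridge (overflow 9)
  19÷5 = 3 each, +1 to first 4
Round 2: Ashgrove=24 Dunmere=11 Elkhorn=27 Greywater=10 Hollowpine=19 → close Elkhorn (overflow 12)
  27÷4 = 6 each, +1 to first 3
Round 3: Ashgrove=31 Dunmere=18 Greywater=17 Hollowpine=25 → close Ashgrove (overflow 16)
  31÷3 = 10 each, +1 to first 1
Round 4: Dunmere=29 Greywater=27 Hollowpine=35 → close Hollowpine (overflow 26)
  35÷2 = 17 each, +1 to first 1
Round 5: Dunmere=47 Greywater=44 → close Dunmere (overflow 39)
  47÷1 = 47 each, +1 to first 0

Closure order: Ironridge, Elkhorn, Ashgrove, Hollowpine, Dunmere
Last habitat: Greywater with 91 animals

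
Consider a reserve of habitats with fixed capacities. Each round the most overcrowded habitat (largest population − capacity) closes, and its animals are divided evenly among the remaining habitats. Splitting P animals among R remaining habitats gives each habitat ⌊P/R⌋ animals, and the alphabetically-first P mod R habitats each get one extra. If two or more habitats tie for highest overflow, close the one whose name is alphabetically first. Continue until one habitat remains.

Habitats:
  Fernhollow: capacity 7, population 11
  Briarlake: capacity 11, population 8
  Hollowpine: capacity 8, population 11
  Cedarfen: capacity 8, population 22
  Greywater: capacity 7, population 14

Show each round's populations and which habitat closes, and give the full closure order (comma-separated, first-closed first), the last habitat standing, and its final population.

Closure order: Cedarfen, Greywater, Fernhollow, Hollowpine
Last habitat: Briarlake with 66 animals

Round 1: Briarlake=8 Cedarfen=22 Fernhollow=11 Greywater=14 Hollowpine=11 → close Cedarfen (overflow 14)
  22÷4 = 5 each, +1 to first 2
Round 2: Briarlake=14 Fernhollow=17 Greywater=19 Hollowpine=16 → close Greywater (overflow 12)
  19÷3 = 6 each, +1 to first 1
Round 3: Briarlake=21 Fernhollow=23 Hollowpine=22 → close Fernhollow (overflow 16)
  23÷2 = 11 each, +1 to first 1
Round 4: Briarlake=33 Hollowpine=33 → close Hollowpine (overflow 25)
  33÷1 = 33 each, +1 to first 0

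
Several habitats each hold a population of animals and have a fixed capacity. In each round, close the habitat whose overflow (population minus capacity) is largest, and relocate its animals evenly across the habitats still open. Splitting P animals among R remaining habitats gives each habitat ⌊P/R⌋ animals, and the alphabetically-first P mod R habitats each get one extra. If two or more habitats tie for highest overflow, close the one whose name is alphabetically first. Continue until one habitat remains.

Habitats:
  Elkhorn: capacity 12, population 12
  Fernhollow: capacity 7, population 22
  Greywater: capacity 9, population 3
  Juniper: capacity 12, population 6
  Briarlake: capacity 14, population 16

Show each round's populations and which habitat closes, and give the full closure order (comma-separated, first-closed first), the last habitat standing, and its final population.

Round 1: Briarlake=16 Elkhorn=12 Fernhollow=22 Greywater=3 Juniper=6 → close Fernhollow (overflow 15)
  22÷4 = 5 each, +1 to first 2
Round 2: Briarlake=22 Elkhorn=18 Greywater=8 Juniper=11 → close Briarlake (overflow 8)
  22÷3 = 7 each, +1 to first 1
Round 3: Elkhorn=26 Greywater=15 Juniper=18 → close Elkhorn (overflow 14)
  26÷2 = 13 each, +1 to first 0
Round 4: Greywater=28 Juniper=31 → close Greywater (overflow 19)
  28÷1 = 28 each, +1 to first 0

Closure order: Fernhollow, Briarlake, Elkhorn, Greywater
Last habitat: Juniper with 59 animals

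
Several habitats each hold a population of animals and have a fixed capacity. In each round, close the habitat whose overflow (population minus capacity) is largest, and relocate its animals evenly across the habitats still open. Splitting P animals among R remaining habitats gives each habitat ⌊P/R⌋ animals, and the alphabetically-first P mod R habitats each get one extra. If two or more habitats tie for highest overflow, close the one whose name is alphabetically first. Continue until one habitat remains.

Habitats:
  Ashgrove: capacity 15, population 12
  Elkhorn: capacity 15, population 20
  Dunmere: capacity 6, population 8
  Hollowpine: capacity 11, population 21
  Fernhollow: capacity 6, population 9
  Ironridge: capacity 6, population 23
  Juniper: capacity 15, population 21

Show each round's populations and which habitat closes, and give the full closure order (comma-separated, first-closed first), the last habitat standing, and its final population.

Closure order: Ironridge, Hollowpine, Elkhorn, Juniper, Fernhollow, Dunmere
Last habitat: Ashgrove with 114 animals

Round 1: Ashgrove=12 Dunmere=8 Elkhorn=20 Fernhollow=9 Hollowpine=21 Ironridge=23 Juniper=21 → close Ironridge (overflow 17)
  23÷6 = 3 each, +1 to first 5
Round 2: Ashgrove=16 Dunmere=12 Elkhorn=24 Fernhollow=13 Hollowpine=25 Juniper=24 → close Hollowpine (overflow 14)
  25÷5 = 5 each, +1 to first 0
Round 3: Ashgrove=21 Dunmere=17 Elkhorn=29 Fernhollow=18 Juniper=29 → close Elkhorn (overflow 14)
  29÷4 = 7 each, +1 to first 1
Round 4: Ashgrove=29 Dunmere=24 Fernhollow=25 Juniper=36 → close Juniper (overflow 21)
  36÷3 = 12 each, +1 to first 0
Round 5: Ashgrove=41 Dunmere=36 Fernhollow=37 → close Fernhollow (overflow 31)
  37÷2 = 18 each, +1 to first 1
Round 6: Ashgrove=60 Dunmere=54 → close Dunmere (overflow 48)
  54÷1 = 54 each, +1 to first 0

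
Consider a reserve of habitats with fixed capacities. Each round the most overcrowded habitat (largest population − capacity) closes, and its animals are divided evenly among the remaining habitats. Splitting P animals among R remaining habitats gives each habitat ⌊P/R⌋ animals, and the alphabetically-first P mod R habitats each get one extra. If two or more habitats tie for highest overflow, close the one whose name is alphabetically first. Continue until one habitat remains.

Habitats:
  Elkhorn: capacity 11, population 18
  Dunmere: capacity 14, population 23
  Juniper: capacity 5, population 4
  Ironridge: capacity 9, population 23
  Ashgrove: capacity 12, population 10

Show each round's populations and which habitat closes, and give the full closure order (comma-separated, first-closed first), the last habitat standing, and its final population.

Closure order: Ironridge, Dunmere, Elkhorn, Ashgrove
Last habitat: Juniper with 78 animals

Round 1: Ashgrove=10 Dunmere=23 Elkhorn=18 Ironridge=23 Juniper=4 → close Ironridge (overflow 14)
  23÷4 = 5 each, +1 to first 3
Round 2: Ashgrove=16 Dunmere=29 Elkhorn=24 Juniper=9 → close Dunmere (overflow 15)
  29÷3 = 9 each, +1 to first 2
Round 3: Ashgrove=26 Elkhorn=34 Juniper=18 → close Elkhorn (overflow 23)
  34÷2 = 17 each, +1 to first 0
Round 4: Ashgrove=43 Juniper=35 → close Ashgrove (overflow 31)
  43÷1 = 43 each, +1 to first 0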